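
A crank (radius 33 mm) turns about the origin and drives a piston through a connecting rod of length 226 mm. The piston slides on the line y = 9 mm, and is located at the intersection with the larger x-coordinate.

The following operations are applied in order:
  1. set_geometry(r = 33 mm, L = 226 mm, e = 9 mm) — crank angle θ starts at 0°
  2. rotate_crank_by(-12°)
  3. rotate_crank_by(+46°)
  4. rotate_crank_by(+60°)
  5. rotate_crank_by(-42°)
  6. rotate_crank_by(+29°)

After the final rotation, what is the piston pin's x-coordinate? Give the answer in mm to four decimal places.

set_geometry: r = 33 mm, L = 226 mm, e = 9 mm; θ ← 0°
rotate_crank_by(-12°): θ ← 0° -12° = -12°
rotate_crank_by(+46°): θ ← -12° +46° = 34°
rotate_crank_by(+60°): θ ← 34° +60° = 94°
rotate_crank_by(-42°): θ ← 94° -42° = 52°
rotate_crank_by(+29°): θ ← 52° +29° = 81°
crank pin P = (r cos θ, r sin θ) = (5.162337, 32.593715)
h = r sin θ − e = 32.593715 − 9 = 23.593715
x = r cos θ + √(L² − h²) = 5.162337 + √(51076.0 − 556.6634) = 5.162337 + 224.765070 = 229.927407

229.9274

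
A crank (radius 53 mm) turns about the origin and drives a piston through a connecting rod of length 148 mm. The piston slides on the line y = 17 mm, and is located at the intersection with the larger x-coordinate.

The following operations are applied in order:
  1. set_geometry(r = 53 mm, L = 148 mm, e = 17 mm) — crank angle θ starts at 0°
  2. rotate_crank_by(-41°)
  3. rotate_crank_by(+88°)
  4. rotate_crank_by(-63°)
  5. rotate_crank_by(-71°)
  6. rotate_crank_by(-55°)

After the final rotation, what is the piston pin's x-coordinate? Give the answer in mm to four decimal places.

97.6659

set_geometry: r = 53 mm, L = 148 mm, e = 17 mm; θ ← 0°
rotate_crank_by(-41°): θ ← 0° -41° = -41°
rotate_crank_by(+88°): θ ← -41° +88° = 47°
rotate_crank_by(-63°): θ ← 47° -63° = -16°
rotate_crank_by(-71°): θ ← -16° -71° = -87°
rotate_crank_by(-55°): θ ← -87° -55° = -142°
crank pin P = (r cos θ, r sin θ) = (-41.764570, -32.630058)
h = r sin θ − e = -32.630058 − 17 = -49.630058
x = r cos θ + √(L² − h²) = -41.764570 + √(21904.0 − 2463.1427) = -41.764570 + 139.430475 = 97.665905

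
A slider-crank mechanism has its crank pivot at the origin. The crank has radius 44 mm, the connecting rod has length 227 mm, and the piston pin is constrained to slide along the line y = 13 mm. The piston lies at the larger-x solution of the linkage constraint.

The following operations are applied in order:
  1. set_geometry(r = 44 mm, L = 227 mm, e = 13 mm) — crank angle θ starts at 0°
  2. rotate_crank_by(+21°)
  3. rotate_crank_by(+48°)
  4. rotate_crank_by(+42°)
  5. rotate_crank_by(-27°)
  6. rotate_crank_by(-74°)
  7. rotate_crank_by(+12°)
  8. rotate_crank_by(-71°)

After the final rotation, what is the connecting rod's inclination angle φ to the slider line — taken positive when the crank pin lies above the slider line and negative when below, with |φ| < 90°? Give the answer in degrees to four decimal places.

set_geometry: r = 44 mm, L = 227 mm, e = 13 mm; θ ← 0°
rotate_crank_by(+21°): θ ← 0° +21° = 21°
rotate_crank_by(+48°): θ ← 21° +48° = 69°
rotate_crank_by(+42°): θ ← 69° +42° = 111°
rotate_crank_by(-27°): θ ← 111° -27° = 84°
rotate_crank_by(-74°): θ ← 84° -74° = 10°
rotate_crank_by(+12°): θ ← 10° +12° = 22°
rotate_crank_by(-71°): θ ← 22° -71° = -49°
crank pin P = (r cos θ, r sin θ) = (28.866597, -33.207222)
h = r sin θ − e = -33.207222 − 13 = -46.207222
sin φ = h / L = -46.207222 / 227 = -0.20355604
φ = arcsin(-0.20355604) = -11.744984°

-11.7450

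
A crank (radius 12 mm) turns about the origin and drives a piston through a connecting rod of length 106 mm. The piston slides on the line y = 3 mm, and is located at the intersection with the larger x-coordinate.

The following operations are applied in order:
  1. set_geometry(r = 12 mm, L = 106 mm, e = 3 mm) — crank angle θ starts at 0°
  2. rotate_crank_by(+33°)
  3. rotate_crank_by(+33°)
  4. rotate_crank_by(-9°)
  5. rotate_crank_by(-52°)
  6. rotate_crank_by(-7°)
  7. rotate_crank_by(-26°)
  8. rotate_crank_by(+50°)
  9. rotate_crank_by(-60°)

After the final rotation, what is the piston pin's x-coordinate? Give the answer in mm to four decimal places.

114.9459

set_geometry: r = 12 mm, L = 106 mm, e = 3 mm; θ ← 0°
rotate_crank_by(+33°): θ ← 0° +33° = 33°
rotate_crank_by(+33°): θ ← 33° +33° = 66°
rotate_crank_by(-9°): θ ← 66° -9° = 57°
rotate_crank_by(-52°): θ ← 57° -52° = 5°
rotate_crank_by(-7°): θ ← 5° -7° = -2°
rotate_crank_by(-26°): θ ← -2° -26° = -28°
rotate_crank_by(+50°): θ ← -28° +50° = 22°
rotate_crank_by(-60°): θ ← 22° -60° = -38°
crank pin P = (r cos θ, r sin θ) = (9.456129, -7.387938)
h = r sin θ − e = -7.387938 − 3 = -10.387938
x = r cos θ + √(L² − h²) = 9.456129 + √(11236.0 − 107.9092) = 9.456129 + 105.489766 = 114.945895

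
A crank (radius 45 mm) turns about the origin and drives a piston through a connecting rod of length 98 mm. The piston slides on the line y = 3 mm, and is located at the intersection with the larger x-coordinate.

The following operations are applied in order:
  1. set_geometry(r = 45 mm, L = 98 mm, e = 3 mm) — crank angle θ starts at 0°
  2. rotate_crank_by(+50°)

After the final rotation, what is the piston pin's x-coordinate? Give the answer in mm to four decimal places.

121.7345

set_geometry: r = 45 mm, L = 98 mm, e = 3 mm; θ ← 0°
rotate_crank_by(+50°): θ ← 0° +50° = 50°
crank pin P = (r cos θ, r sin θ) = (28.925442, 34.472000)
h = r sin θ − e = 34.472000 − 3 = 31.472000
x = r cos θ + √(L² − h²) = 28.925442 + √(9604.0 − 990.4868) = 28.925442 + 92.809015 = 121.734457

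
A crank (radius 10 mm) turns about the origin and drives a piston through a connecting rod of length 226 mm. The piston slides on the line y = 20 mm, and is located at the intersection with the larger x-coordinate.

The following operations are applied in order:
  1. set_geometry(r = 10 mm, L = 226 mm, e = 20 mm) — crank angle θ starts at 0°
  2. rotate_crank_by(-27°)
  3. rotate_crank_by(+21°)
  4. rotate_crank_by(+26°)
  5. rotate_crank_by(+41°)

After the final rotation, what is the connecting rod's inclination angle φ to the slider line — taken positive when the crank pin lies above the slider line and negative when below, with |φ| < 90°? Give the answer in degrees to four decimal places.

-2.8543

set_geometry: r = 10 mm, L = 226 mm, e = 20 mm; θ ← 0°
rotate_crank_by(-27°): θ ← 0° -27° = -27°
rotate_crank_by(+21°): θ ← -27° +21° = -6°
rotate_crank_by(+26°): θ ← -6° +26° = 20°
rotate_crank_by(+41°): θ ← 20° +41° = 61°
crank pin P = (r cos θ, r sin θ) = (4.848096, 8.746197)
h = r sin θ − e = 8.746197 − 20 = -11.253803
sin φ = h / L = -11.253803 / 226 = -0.04979559
φ = arcsin(-0.04979559) = -2.854257°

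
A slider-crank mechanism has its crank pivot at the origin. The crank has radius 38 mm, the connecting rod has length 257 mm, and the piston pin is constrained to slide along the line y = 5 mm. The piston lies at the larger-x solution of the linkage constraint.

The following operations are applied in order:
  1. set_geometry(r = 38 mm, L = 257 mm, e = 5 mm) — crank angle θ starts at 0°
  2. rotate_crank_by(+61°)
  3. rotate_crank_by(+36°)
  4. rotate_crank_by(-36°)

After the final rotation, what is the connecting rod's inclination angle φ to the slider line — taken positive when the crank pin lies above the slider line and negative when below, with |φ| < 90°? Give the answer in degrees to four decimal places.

6.3076

set_geometry: r = 38 mm, L = 257 mm, e = 5 mm; θ ← 0°
rotate_crank_by(+61°): θ ← 0° +61° = 61°
rotate_crank_by(+36°): θ ← 61° +36° = 97°
rotate_crank_by(-36°): θ ← 97° -36° = 61°
crank pin P = (r cos θ, r sin θ) = (18.422766, 33.235549)
h = r sin θ − e = 33.235549 − 5 = 28.235549
sin φ = h / L = 28.235549 / 257 = 0.10986595
φ = arcsin(0.10986595) = 6.307588°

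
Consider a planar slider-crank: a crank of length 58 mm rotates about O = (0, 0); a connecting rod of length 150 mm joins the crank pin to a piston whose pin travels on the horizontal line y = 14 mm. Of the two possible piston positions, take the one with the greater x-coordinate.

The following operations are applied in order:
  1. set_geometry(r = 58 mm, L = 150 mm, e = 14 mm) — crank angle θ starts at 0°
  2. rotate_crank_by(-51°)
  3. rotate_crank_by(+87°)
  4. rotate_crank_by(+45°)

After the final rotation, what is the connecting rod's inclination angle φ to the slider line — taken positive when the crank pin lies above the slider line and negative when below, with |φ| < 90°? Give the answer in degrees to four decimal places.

set_geometry: r = 58 mm, L = 150 mm, e = 14 mm; θ ← 0°
rotate_crank_by(-51°): θ ← 0° -51° = -51°
rotate_crank_by(+87°): θ ← -51° +87° = 36°
rotate_crank_by(+45°): θ ← 36° +45° = 81°
crank pin P = (r cos θ, r sin θ) = (9.073199, 57.285924)
h = r sin θ − e = 57.285924 − 14 = 43.285924
sin φ = h / L = 43.285924 / 150 = 0.28857283
φ = arcsin(0.28857283) = 16.772532°

16.7725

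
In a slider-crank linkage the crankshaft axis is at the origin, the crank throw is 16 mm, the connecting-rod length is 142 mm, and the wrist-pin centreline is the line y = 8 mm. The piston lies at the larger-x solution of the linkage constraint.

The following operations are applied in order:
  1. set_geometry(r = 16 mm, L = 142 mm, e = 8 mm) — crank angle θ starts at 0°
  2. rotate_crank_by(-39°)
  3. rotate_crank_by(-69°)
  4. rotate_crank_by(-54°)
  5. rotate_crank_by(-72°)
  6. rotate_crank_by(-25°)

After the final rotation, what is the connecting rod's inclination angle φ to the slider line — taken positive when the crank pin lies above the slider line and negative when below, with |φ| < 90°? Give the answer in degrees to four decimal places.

3.1108

set_geometry: r = 16 mm, L = 142 mm, e = 8 mm; θ ← 0°
rotate_crank_by(-39°): θ ← 0° -39° = -39°
rotate_crank_by(-69°): θ ← -39° -69° = -108°
rotate_crank_by(-54°): θ ← -108° -54° = -162°
rotate_crank_by(-72°): θ ← -162° -72° = -234°
rotate_crank_by(-25°): θ ← -234° -25° = -259°
crank pin P = (r cos θ, r sin θ) = (-3.052944, 15.706035)
h = r sin θ − e = 15.706035 − 8 = 7.706035
sin φ = h / L = 7.706035 / 142 = 0.05426785
φ = arcsin(0.05426785) = 3.110847°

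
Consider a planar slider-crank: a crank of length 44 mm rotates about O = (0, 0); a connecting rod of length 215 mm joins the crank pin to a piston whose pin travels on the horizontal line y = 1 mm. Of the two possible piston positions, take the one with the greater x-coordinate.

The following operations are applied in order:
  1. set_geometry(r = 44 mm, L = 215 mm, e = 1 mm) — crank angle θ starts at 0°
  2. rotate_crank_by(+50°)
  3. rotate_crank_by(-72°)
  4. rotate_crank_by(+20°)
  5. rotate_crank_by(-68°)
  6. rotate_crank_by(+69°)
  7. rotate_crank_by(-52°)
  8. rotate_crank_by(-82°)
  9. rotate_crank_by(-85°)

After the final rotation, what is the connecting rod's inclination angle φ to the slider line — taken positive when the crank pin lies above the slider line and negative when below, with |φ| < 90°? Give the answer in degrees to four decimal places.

7.2903

set_geometry: r = 44 mm, L = 215 mm, e = 1 mm; θ ← 0°
rotate_crank_by(+50°): θ ← 0° +50° = 50°
rotate_crank_by(-72°): θ ← 50° -72° = -22°
rotate_crank_by(+20°): θ ← -22° +20° = -2°
rotate_crank_by(-68°): θ ← -2° -68° = -70°
rotate_crank_by(+69°): θ ← -70° +69° = -1°
rotate_crank_by(-52°): θ ← -1° -52° = -53°
rotate_crank_by(-82°): θ ← -53° -82° = -135°
rotate_crank_by(-85°): θ ← -135° -85° = -220°
crank pin P = (r cos θ, r sin θ) = (-33.705955, 28.282655)
h = r sin θ − e = 28.282655 − 1 = 27.282655
sin φ = h / L = 27.282655 / 215 = 0.12689607
φ = arcsin(0.12689607) = 7.290265°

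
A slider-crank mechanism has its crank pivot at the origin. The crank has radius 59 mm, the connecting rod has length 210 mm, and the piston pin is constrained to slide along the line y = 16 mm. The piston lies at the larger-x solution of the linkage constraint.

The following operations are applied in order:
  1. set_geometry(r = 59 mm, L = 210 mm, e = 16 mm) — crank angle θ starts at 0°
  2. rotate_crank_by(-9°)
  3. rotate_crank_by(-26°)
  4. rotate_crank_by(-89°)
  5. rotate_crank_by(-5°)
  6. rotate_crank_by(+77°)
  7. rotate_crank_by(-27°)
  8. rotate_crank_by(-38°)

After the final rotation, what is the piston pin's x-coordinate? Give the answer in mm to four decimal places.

set_geometry: r = 59 mm, L = 210 mm, e = 16 mm; θ ← 0°
rotate_crank_by(-9°): θ ← 0° -9° = -9°
rotate_crank_by(-26°): θ ← -9° -26° = -35°
rotate_crank_by(-89°): θ ← -35° -89° = -124°
rotate_crank_by(-5°): θ ← -124° -5° = -129°
rotate_crank_by(+77°): θ ← -129° +77° = -52°
rotate_crank_by(-27°): θ ← -52° -27° = -79°
rotate_crank_by(-38°): θ ← -79° -38° = -117°
crank pin P = (r cos θ, r sin θ) = (-26.785439, -52.569385)
h = r sin θ − e = -52.569385 − 16 = -68.569385
x = r cos θ + √(L² − h²) = -26.785439 + √(44100.0 − 4701.7605) = -26.785439 + 198.489898 = 171.704458

171.7045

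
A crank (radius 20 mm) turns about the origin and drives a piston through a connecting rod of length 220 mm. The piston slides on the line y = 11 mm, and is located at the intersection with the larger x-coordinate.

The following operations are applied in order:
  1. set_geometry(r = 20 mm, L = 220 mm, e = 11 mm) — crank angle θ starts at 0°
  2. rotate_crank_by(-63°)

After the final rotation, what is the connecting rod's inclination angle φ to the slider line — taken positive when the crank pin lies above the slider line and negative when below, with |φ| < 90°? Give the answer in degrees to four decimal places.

set_geometry: r = 20 mm, L = 220 mm, e = 11 mm; θ ← 0°
rotate_crank_by(-63°): θ ← 0° -63° = -63°
crank pin P = (r cos θ, r sin θ) = (9.079810, -17.820130)
h = r sin θ − e = -17.820130 − 11 = -28.820130
sin φ = h / L = -28.820130 / 220 = -0.13100059
φ = arcsin(-0.13100059) = -7.527417°

-7.5274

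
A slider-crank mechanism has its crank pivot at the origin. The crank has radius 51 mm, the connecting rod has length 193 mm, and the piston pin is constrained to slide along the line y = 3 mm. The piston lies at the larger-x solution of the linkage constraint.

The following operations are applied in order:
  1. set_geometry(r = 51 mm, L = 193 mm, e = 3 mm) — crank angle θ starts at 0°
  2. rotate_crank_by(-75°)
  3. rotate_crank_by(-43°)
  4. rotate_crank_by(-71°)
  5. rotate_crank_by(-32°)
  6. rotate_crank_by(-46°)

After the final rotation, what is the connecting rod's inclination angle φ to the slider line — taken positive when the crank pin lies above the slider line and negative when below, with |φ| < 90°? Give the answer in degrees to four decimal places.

set_geometry: r = 51 mm, L = 193 mm, e = 3 mm; θ ← 0°
rotate_crank_by(-75°): θ ← 0° -75° = -75°
rotate_crank_by(-43°): θ ← -75° -43° = -118°
rotate_crank_by(-71°): θ ← -118° -71° = -189°
rotate_crank_by(-32°): θ ← -189° -32° = -221°
rotate_crank_by(-46°): θ ← -221° -46° = -267°
crank pin P = (r cos θ, r sin θ) = (-2.669134, 50.930106)
h = r sin θ − e = 50.930106 − 3 = 47.930106
sin φ = h / L = 47.930106 / 193 = 0.24834252
φ = arcsin(0.24834252) = 14.379453°

14.3795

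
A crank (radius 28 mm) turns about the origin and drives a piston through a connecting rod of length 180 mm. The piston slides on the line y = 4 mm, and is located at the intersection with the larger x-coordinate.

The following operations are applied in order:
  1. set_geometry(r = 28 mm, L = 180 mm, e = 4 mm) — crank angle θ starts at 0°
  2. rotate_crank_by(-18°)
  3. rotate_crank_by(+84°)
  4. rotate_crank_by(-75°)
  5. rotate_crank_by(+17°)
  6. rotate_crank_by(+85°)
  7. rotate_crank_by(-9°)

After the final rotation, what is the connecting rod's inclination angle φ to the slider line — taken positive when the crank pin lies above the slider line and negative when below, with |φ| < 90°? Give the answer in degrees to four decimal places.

7.6130

set_geometry: r = 28 mm, L = 180 mm, e = 4 mm; θ ← 0°
rotate_crank_by(-18°): θ ← 0° -18° = -18°
rotate_crank_by(+84°): θ ← -18° +84° = 66°
rotate_crank_by(-75°): θ ← 66° -75° = -9°
rotate_crank_by(+17°): θ ← -9° +17° = 8°
rotate_crank_by(+85°): θ ← 8° +85° = 93°
rotate_crank_by(-9°): θ ← 93° -9° = 84°
crank pin P = (r cos θ, r sin θ) = (2.926797, 27.846613)
h = r sin θ − e = 27.846613 − 4 = 23.846613
sin φ = h / L = 23.846613 / 180 = 0.13248118
φ = arcsin(0.13248118) = 7.612994°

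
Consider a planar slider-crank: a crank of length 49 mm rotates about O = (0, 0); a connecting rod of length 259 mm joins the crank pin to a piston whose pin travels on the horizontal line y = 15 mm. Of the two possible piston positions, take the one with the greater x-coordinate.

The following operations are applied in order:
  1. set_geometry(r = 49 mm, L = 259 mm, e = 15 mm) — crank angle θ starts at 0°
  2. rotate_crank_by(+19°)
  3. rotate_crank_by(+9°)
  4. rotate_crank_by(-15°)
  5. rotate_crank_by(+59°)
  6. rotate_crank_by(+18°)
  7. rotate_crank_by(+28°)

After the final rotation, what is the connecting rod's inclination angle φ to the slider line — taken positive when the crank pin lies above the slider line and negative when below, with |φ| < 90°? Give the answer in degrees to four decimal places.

set_geometry: r = 49 mm, L = 259 mm, e = 15 mm; θ ← 0°
rotate_crank_by(+19°): θ ← 0° +19° = 19°
rotate_crank_by(+9°): θ ← 19° +9° = 28°
rotate_crank_by(-15°): θ ← 28° -15° = 13°
rotate_crank_by(+59°): θ ← 13° +59° = 72°
rotate_crank_by(+18°): θ ← 72° +18° = 90°
rotate_crank_by(+28°): θ ← 90° +28° = 118°
crank pin P = (r cos θ, r sin θ) = (-23.004107, 43.264432)
h = r sin θ − e = 43.264432 − 15 = 28.264432
sin φ = h / L = 28.264432 / 259 = 0.10912908
φ = arcsin(0.10912908) = 6.265113°

6.2651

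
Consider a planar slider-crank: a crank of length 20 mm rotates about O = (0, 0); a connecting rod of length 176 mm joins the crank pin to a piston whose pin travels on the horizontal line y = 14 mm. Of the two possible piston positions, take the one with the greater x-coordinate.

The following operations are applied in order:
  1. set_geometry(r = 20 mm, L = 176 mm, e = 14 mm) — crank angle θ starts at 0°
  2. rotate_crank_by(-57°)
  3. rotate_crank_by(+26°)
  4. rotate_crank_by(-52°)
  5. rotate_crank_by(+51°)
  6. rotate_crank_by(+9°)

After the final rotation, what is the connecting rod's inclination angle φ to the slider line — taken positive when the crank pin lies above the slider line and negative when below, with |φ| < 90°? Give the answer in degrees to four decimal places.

-7.1199

set_geometry: r = 20 mm, L = 176 mm, e = 14 mm; θ ← 0°
rotate_crank_by(-57°): θ ← 0° -57° = -57°
rotate_crank_by(+26°): θ ← -57° +26° = -31°
rotate_crank_by(-52°): θ ← -31° -52° = -83°
rotate_crank_by(+51°): θ ← -83° +51° = -32°
rotate_crank_by(+9°): θ ← -32° +9° = -23°
crank pin P = (r cos θ, r sin θ) = (18.410097, -7.814623)
h = r sin θ − e = -7.814623 − 14 = -21.814623
sin φ = h / L = -21.814623 / 176 = -0.12394672
φ = arcsin(-0.12394672) = -7.119934°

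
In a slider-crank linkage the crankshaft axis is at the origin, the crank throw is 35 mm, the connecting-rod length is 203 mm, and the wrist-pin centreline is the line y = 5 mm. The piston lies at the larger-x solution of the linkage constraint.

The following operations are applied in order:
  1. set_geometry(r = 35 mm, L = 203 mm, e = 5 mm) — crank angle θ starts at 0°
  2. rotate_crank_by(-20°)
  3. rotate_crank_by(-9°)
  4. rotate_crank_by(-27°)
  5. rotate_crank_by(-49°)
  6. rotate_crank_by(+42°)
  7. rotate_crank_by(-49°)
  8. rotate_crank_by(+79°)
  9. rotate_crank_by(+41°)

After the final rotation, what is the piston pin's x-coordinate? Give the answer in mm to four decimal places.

237.6593

set_geometry: r = 35 mm, L = 203 mm, e = 5 mm; θ ← 0°
rotate_crank_by(-20°): θ ← 0° -20° = -20°
rotate_crank_by(-9°): θ ← -20° -9° = -29°
rotate_crank_by(-27°): θ ← -29° -27° = -56°
rotate_crank_by(-49°): θ ← -56° -49° = -105°
rotate_crank_by(+42°): θ ← -105° +42° = -63°
rotate_crank_by(-49°): θ ← -63° -49° = -112°
rotate_crank_by(+79°): θ ← -112° +79° = -33°
rotate_crank_by(+41°): θ ← -33° +41° = 8°
crank pin P = (r cos θ, r sin θ) = (34.659382, 4.871059)
h = r sin θ − e = 4.871059 − 5 = -0.128941
x = r cos θ + √(L² − h²) = 34.659382 + √(41209.0 − 0.0166) = 34.659382 + 202.999959 = 237.659341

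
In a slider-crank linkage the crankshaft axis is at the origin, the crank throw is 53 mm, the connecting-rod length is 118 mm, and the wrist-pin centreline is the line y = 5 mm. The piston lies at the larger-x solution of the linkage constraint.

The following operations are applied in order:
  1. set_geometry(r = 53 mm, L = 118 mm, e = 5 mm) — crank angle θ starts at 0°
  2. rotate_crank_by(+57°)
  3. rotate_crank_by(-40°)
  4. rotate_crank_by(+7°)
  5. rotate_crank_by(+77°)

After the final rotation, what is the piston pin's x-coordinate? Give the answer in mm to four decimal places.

98.1116

set_geometry: r = 53 mm, L = 118 mm, e = 5 mm; θ ← 0°
rotate_crank_by(+57°): θ ← 0° +57° = 57°
rotate_crank_by(-40°): θ ← 57° -40° = 17°
rotate_crank_by(+7°): θ ← 17° +7° = 24°
rotate_crank_by(+77°): θ ← 24° +77° = 101°
crank pin P = (r cos θ, r sin θ) = (-10.112877, 52.026241)
h = r sin θ − e = 52.026241 − 5 = 47.026241
x = r cos θ + √(L² − h²) = -10.112877 + √(13924.0 − 2211.4673) = -10.112877 + 108.224455 = 98.111578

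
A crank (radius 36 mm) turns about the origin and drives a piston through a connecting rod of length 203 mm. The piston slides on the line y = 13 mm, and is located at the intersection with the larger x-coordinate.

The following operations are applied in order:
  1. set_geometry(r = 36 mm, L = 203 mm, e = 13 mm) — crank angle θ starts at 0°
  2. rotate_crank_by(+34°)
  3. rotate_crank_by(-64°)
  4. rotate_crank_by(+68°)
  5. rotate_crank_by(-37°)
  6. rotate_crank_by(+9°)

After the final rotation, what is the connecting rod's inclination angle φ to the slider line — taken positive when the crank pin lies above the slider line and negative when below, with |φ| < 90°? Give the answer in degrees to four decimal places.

set_geometry: r = 36 mm, L = 203 mm, e = 13 mm; θ ← 0°
rotate_crank_by(+34°): θ ← 0° +34° = 34°
rotate_crank_by(-64°): θ ← 34° -64° = -30°
rotate_crank_by(+68°): θ ← -30° +68° = 38°
rotate_crank_by(-37°): θ ← 38° -37° = 1°
rotate_crank_by(+9°): θ ← 1° +9° = 10°
crank pin P = (r cos θ, r sin θ) = (35.453079, 6.251334)
h = r sin θ − e = 6.251334 − 13 = -6.748666
sin φ = h / L = -6.748666 / 203 = -0.03324466
φ = arcsin(-0.03324466) = -1.905130°

-1.9051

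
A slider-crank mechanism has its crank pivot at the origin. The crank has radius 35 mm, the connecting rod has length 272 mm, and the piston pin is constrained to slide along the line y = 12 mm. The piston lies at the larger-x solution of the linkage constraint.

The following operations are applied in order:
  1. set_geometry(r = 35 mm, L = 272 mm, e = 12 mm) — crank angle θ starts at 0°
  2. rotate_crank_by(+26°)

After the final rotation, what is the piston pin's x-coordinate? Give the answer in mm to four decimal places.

303.4372

set_geometry: r = 35 mm, L = 272 mm, e = 12 mm; θ ← 0°
rotate_crank_by(+26°): θ ← 0° +26° = 26°
crank pin P = (r cos θ, r sin θ) = (31.457792, 15.342990)
h = r sin θ − e = 15.342990 − 12 = 3.342990
x = r cos θ + √(L² − h²) = 31.457792 + √(73984.0 − 11.1756) = 31.457792 + 271.979456 = 303.437247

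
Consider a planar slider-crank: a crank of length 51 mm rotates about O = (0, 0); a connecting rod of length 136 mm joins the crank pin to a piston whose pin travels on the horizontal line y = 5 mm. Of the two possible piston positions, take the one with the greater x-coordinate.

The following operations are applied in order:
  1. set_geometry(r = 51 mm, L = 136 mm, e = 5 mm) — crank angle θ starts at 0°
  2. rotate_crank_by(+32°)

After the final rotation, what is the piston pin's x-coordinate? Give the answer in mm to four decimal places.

set_geometry: r = 51 mm, L = 136 mm, e = 5 mm; θ ← 0°
rotate_crank_by(+32°): θ ← 0° +32° = 32°
crank pin P = (r cos θ, r sin θ) = (43.250453, 27.025882)
h = r sin θ − e = 27.025882 − 5 = 22.025882
x = r cos θ + √(L² − h²) = 43.250453 + √(18496.0 − 485.1395) = 43.250453 + 134.204547 = 177.455000

177.4550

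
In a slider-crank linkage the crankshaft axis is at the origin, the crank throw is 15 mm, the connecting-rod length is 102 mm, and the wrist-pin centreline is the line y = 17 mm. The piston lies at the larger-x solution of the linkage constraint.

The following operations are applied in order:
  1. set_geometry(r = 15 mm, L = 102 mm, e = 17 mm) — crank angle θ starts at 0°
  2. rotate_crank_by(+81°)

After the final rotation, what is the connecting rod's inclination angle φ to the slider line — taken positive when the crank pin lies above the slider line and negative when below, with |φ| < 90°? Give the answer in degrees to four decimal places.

-1.2273

set_geometry: r = 15 mm, L = 102 mm, e = 17 mm; θ ← 0°
rotate_crank_by(+81°): θ ← 0° +81° = 81°
crank pin P = (r cos θ, r sin θ) = (2.346517, 14.815325)
h = r sin θ − e = 14.815325 − 17 = -2.184675
sin φ = h / L = -2.184675 / 102 = -0.02141838
φ = arcsin(-0.02141838) = -1.227277°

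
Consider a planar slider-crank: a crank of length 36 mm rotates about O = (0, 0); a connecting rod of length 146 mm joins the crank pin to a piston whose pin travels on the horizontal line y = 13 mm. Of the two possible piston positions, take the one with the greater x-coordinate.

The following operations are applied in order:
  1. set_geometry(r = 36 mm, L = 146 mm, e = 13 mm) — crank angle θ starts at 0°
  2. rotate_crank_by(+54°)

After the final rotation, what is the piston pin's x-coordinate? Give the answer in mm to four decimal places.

set_geometry: r = 36 mm, L = 146 mm, e = 13 mm; θ ← 0°
rotate_crank_by(+54°): θ ← 0° +54° = 54°
crank pin P = (r cos θ, r sin θ) = (21.160269, 29.124612)
h = r sin θ − e = 29.124612 − 13 = 16.124612
x = r cos θ + √(L² − h²) = 21.160269 + √(21316.0 − 260.0031) = 21.160269 + 145.106846 = 166.267116

166.2671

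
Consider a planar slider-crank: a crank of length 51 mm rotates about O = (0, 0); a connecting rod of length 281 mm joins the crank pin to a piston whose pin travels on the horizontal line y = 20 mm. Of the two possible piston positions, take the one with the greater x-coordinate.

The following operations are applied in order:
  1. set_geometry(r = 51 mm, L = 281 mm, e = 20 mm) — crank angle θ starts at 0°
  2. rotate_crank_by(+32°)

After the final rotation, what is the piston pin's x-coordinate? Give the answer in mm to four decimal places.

324.1626

set_geometry: r = 51 mm, L = 281 mm, e = 20 mm; θ ← 0°
rotate_crank_by(+32°): θ ← 0° +32° = 32°
crank pin P = (r cos θ, r sin θ) = (43.250453, 27.025882)
h = r sin θ − e = 27.025882 − 20 = 7.025882
x = r cos θ + √(L² − h²) = 43.250453 + √(78961.0 − 49.3630) = 43.250453 + 280.912152 = 324.162605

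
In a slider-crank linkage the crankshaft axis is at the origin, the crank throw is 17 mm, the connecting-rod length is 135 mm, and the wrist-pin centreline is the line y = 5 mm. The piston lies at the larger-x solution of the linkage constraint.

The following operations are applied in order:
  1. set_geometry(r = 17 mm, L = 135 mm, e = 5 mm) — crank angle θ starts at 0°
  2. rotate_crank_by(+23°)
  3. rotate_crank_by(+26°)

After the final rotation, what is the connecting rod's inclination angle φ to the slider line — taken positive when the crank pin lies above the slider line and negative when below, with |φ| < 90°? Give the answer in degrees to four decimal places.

set_geometry: r = 17 mm, L = 135 mm, e = 5 mm; θ ← 0°
rotate_crank_by(+23°): θ ← 0° +23° = 23°
rotate_crank_by(+26°): θ ← 23° +26° = 49°
crank pin P = (r cos θ, r sin θ) = (11.153003, 12.830063)
h = r sin θ − e = 12.830063 − 5 = 7.830063
sin φ = h / L = 7.830063 / 135 = 0.05800047
φ = arcsin(0.05800047) = 3.325048°

3.3250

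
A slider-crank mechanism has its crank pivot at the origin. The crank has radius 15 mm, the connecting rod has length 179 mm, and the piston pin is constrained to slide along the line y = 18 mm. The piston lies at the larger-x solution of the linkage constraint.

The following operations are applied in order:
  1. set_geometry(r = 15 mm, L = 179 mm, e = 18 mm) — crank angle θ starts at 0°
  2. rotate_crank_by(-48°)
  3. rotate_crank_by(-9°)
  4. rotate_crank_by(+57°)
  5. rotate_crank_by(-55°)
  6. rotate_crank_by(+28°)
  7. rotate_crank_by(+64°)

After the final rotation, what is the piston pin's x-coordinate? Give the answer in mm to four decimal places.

190.7545

set_geometry: r = 15 mm, L = 179 mm, e = 18 mm; θ ← 0°
rotate_crank_by(-48°): θ ← 0° -48° = -48°
rotate_crank_by(-9°): θ ← -48° -9° = -57°
rotate_crank_by(+57°): θ ← -57° +57° = 0°
rotate_crank_by(-55°): θ ← 0° -55° = -55°
rotate_crank_by(+28°): θ ← -55° +28° = -27°
rotate_crank_by(+64°): θ ← -27° +64° = 37°
crank pin P = (r cos θ, r sin θ) = (11.979533, 9.027225)
h = r sin θ − e = 9.027225 − 18 = -8.972775
x = r cos θ + √(L² − h²) = 11.979533 + √(32041.0 − 80.5107) = 11.979533 + 178.774968 = 190.754501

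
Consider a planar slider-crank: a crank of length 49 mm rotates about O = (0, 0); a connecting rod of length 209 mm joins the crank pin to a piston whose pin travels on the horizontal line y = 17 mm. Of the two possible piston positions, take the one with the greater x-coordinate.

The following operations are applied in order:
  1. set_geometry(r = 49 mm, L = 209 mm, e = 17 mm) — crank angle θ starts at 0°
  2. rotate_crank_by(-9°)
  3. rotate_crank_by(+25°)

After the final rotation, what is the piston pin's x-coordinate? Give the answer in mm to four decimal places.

256.0726

set_geometry: r = 49 mm, L = 209 mm, e = 17 mm; θ ← 0°
rotate_crank_by(-9°): θ ← 0° -9° = -9°
rotate_crank_by(+25°): θ ← -9° +25° = 16°
crank pin P = (r cos θ, r sin θ) = (47.101823, 13.506230)
h = r sin θ − e = 13.506230 − 17 = -3.493770
x = r cos θ + √(L² − h²) = 47.101823 + √(43681.0 − 12.2064) = 47.101823 + 208.970796 = 256.072619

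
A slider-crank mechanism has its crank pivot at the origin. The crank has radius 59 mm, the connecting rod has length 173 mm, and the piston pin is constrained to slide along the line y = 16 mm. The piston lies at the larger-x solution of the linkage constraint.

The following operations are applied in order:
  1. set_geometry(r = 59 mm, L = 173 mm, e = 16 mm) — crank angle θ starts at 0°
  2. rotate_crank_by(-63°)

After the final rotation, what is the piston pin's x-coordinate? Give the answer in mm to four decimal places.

set_geometry: r = 59 mm, L = 173 mm, e = 16 mm; θ ← 0°
rotate_crank_by(-63°): θ ← 0° -63° = -63°
crank pin P = (r cos θ, r sin θ) = (26.785439, -52.569385)
h = r sin θ − e = -52.569385 − 16 = -68.569385
x = r cos θ + √(L² − h²) = 26.785439 + √(29929.0 − 4701.7605) = 26.785439 + 158.830852 = 185.616291

185.6163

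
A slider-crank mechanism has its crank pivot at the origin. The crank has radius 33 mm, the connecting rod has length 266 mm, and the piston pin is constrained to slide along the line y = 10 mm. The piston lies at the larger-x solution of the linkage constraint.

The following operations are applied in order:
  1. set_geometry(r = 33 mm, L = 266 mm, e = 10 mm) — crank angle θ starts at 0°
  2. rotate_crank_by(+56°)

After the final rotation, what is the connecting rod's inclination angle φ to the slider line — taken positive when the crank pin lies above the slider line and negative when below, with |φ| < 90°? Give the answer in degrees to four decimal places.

set_geometry: r = 33 mm, L = 266 mm, e = 10 mm; θ ← 0°
rotate_crank_by(+56°): θ ← 0° +56° = 56°
crank pin P = (r cos θ, r sin θ) = (18.453366, 27.358240)
h = r sin θ − e = 27.358240 − 10 = 17.358240
sin φ = h / L = 17.358240 / 266 = 0.06525654
φ = arcsin(0.06525654) = 3.741583°

3.7416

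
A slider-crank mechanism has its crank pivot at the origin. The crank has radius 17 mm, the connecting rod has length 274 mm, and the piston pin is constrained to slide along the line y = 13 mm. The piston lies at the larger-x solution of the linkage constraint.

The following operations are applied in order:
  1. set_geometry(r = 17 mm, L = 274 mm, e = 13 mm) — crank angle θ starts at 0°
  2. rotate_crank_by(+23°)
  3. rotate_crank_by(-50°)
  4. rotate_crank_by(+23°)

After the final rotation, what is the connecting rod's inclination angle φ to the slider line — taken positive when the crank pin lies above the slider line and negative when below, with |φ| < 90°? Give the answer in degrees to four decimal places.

-2.9677

set_geometry: r = 17 mm, L = 274 mm, e = 13 mm; θ ← 0°
rotate_crank_by(+23°): θ ← 0° +23° = 23°
rotate_crank_by(-50°): θ ← 23° -50° = -27°
rotate_crank_by(+23°): θ ← -27° +23° = -4°
crank pin P = (r cos θ, r sin θ) = (16.958589, -1.185860)
h = r sin θ − e = -1.185860 − 13 = -14.185860
sin φ = h / L = -14.185860 / 274 = -0.05177321
φ = arcsin(-0.05177321) = -2.967713°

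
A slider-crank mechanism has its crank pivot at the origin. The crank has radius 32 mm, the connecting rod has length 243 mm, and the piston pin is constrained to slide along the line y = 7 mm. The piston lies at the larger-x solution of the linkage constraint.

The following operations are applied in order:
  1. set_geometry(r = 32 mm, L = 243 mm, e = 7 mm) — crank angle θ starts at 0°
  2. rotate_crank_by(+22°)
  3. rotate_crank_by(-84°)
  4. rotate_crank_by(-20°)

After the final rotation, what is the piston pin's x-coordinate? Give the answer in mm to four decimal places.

set_geometry: r = 32 mm, L = 243 mm, e = 7 mm; θ ← 0°
rotate_crank_by(+22°): θ ← 0° +22° = 22°
rotate_crank_by(-84°): θ ← 22° -84° = -62°
rotate_crank_by(-20°): θ ← -62° -20° = -82°
crank pin P = (r cos θ, r sin θ) = (4.453539, -31.688578)
h = r sin θ − e = -31.688578 − 7 = -38.688578
x = r cos θ + √(L² − h²) = 4.453539 + √(59049.0 − 1496.8061) = 4.453539 + 239.900383 = 244.353923

244.3539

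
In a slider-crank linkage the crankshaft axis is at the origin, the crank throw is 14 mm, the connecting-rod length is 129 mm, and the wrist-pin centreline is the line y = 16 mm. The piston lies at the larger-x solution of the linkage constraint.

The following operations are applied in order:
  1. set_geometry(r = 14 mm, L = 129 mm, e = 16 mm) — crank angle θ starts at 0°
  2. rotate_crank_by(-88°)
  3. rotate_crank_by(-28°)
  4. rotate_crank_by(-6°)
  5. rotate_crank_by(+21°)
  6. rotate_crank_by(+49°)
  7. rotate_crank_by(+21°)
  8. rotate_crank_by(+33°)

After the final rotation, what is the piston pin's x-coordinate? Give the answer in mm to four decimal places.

set_geometry: r = 14 mm, L = 129 mm, e = 16 mm; θ ← 0°
rotate_crank_by(-88°): θ ← 0° -88° = -88°
rotate_crank_by(-28°): θ ← -88° -28° = -116°
rotate_crank_by(-6°): θ ← -116° -6° = -122°
rotate_crank_by(+21°): θ ← -122° +21° = -101°
rotate_crank_by(+49°): θ ← -101° +49° = -52°
rotate_crank_by(+21°): θ ← -52° +21° = -31°
rotate_crank_by(+33°): θ ← -31° +33° = 2°
crank pin P = (r cos θ, r sin θ) = (13.991472, 0.488593)
h = r sin θ − e = 0.488593 − 16 = -15.511407
x = r cos θ + √(L² − h²) = 13.991472 + √(16641.0 − 240.6037) = 13.991472 + 128.064032 = 142.055503

142.0555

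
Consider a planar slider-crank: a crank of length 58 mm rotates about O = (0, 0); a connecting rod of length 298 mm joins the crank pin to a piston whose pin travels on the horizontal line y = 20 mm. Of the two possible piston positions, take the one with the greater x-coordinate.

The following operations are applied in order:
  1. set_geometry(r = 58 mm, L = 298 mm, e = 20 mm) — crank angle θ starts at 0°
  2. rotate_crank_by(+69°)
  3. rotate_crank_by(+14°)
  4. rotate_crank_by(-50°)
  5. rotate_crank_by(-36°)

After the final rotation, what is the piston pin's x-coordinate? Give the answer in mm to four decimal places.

355.0289

set_geometry: r = 58 mm, L = 298 mm, e = 20 mm; θ ← 0°
rotate_crank_by(+69°): θ ← 0° +69° = 69°
rotate_crank_by(+14°): θ ← 69° +14° = 83°
rotate_crank_by(-50°): θ ← 83° -50° = 33°
rotate_crank_by(-36°): θ ← 33° -36° = -3°
crank pin P = (r cos θ, r sin θ) = (57.920513, -3.035485)
h = r sin θ − e = -3.035485 − 20 = -23.035485
x = r cos θ + √(L² − h²) = 57.920513 + √(88804.0 − 530.6336) = 57.920513 + 297.108341 = 355.028854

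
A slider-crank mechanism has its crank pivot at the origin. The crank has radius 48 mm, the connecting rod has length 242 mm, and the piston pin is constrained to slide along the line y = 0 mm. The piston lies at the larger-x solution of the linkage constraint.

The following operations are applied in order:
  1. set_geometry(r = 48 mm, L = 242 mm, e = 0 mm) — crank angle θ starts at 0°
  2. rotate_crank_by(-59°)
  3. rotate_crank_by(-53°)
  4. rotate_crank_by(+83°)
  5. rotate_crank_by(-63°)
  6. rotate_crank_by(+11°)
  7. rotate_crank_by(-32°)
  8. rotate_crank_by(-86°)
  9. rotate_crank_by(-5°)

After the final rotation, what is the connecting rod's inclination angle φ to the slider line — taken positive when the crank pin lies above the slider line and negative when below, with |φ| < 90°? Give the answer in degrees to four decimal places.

4.6274

set_geometry: r = 48 mm, L = 242 mm, e = 0 mm; θ ← 0°
rotate_crank_by(-59°): θ ← 0° -59° = -59°
rotate_crank_by(-53°): θ ← -59° -53° = -112°
rotate_crank_by(+83°): θ ← -112° +83° = -29°
rotate_crank_by(-63°): θ ← -29° -63° = -92°
rotate_crank_by(+11°): θ ← -92° +11° = -81°
rotate_crank_by(-32°): θ ← -81° -32° = -113°
rotate_crank_by(-86°): θ ← -113° -86° = -199°
rotate_crank_by(-5°): θ ← -199° -5° = -204°
crank pin P = (r cos θ, r sin θ) = (-43.850182, 19.523359)
h = r sin θ − e = 19.523359 − 0 = 19.523359
sin φ = h / L = 19.523359 / 242 = 0.08067504
φ = arcsin(0.08067504) = 4.627368°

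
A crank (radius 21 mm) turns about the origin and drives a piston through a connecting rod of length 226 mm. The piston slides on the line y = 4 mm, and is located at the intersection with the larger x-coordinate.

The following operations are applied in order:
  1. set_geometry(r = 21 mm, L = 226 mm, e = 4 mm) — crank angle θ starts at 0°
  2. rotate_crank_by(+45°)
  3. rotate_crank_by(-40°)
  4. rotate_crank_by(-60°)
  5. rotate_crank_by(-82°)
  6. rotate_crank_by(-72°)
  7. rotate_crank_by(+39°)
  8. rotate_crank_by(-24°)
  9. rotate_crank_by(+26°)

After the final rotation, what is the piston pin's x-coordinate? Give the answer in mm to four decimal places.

205.3040

set_geometry: r = 21 mm, L = 226 mm, e = 4 mm; θ ← 0°
rotate_crank_by(+45°): θ ← 0° +45° = 45°
rotate_crank_by(-40°): θ ← 45° -40° = 5°
rotate_crank_by(-60°): θ ← 5° -60° = -55°
rotate_crank_by(-82°): θ ← -55° -82° = -137°
rotate_crank_by(-72°): θ ← -137° -72° = -209°
rotate_crank_by(+39°): θ ← -209° +39° = -170°
rotate_crank_by(-24°): θ ← -170° -24° = -194°
rotate_crank_by(+26°): θ ← -194° +26° = -168°
crank pin P = (r cos θ, r sin θ) = (-20.541100, -4.366146)
h = r sin θ − e = -4.366146 − 4 = -8.366146
x = r cos θ + √(L² − h²) = -20.541100 + √(51076.0 − 69.9924) = -20.541100 + 225.845096 = 205.303997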